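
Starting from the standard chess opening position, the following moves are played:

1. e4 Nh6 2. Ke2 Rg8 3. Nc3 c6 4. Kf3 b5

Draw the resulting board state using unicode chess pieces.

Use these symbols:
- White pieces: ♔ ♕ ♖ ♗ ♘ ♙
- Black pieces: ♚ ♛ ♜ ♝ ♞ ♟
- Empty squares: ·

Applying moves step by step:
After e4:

♜ ♞ ♝ ♛ ♚ ♝ ♞ ♜
♟ ♟ ♟ ♟ ♟ ♟ ♟ ♟
· · · · · · · ·
· · · · · · · ·
· · · · ♙ · · ·
· · · · · · · ·
♙ ♙ ♙ ♙ · ♙ ♙ ♙
♖ ♘ ♗ ♕ ♔ ♗ ♘ ♖


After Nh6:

♜ ♞ ♝ ♛ ♚ ♝ · ♜
♟ ♟ ♟ ♟ ♟ ♟ ♟ ♟
· · · · · · · ♞
· · · · · · · ·
· · · · ♙ · · ·
· · · · · · · ·
♙ ♙ ♙ ♙ · ♙ ♙ ♙
♖ ♘ ♗ ♕ ♔ ♗ ♘ ♖


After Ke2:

♜ ♞ ♝ ♛ ♚ ♝ · ♜
♟ ♟ ♟ ♟ ♟ ♟ ♟ ♟
· · · · · · · ♞
· · · · · · · ·
· · · · ♙ · · ·
· · · · · · · ·
♙ ♙ ♙ ♙ ♔ ♙ ♙ ♙
♖ ♘ ♗ ♕ · ♗ ♘ ♖


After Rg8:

♜ ♞ ♝ ♛ ♚ ♝ ♜ ·
♟ ♟ ♟ ♟ ♟ ♟ ♟ ♟
· · · · · · · ♞
· · · · · · · ·
· · · · ♙ · · ·
· · · · · · · ·
♙ ♙ ♙ ♙ ♔ ♙ ♙ ♙
♖ ♘ ♗ ♕ · ♗ ♘ ♖


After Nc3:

♜ ♞ ♝ ♛ ♚ ♝ ♜ ·
♟ ♟ ♟ ♟ ♟ ♟ ♟ ♟
· · · · · · · ♞
· · · · · · · ·
· · · · ♙ · · ·
· · ♘ · · · · ·
♙ ♙ ♙ ♙ ♔ ♙ ♙ ♙
♖ · ♗ ♕ · ♗ ♘ ♖


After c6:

♜ ♞ ♝ ♛ ♚ ♝ ♜ ·
♟ ♟ · ♟ ♟ ♟ ♟ ♟
· · ♟ · · · · ♞
· · · · · · · ·
· · · · ♙ · · ·
· · ♘ · · · · ·
♙ ♙ ♙ ♙ ♔ ♙ ♙ ♙
♖ · ♗ ♕ · ♗ ♘ ♖


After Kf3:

♜ ♞ ♝ ♛ ♚ ♝ ♜ ·
♟ ♟ · ♟ ♟ ♟ ♟ ♟
· · ♟ · · · · ♞
· · · · · · · ·
· · · · ♙ · · ·
· · ♘ · · ♔ · ·
♙ ♙ ♙ ♙ · ♙ ♙ ♙
♖ · ♗ ♕ · ♗ ♘ ♖


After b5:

♜ ♞ ♝ ♛ ♚ ♝ ♜ ·
♟ · · ♟ ♟ ♟ ♟ ♟
· · ♟ · · · · ♞
· ♟ · · · · · ·
· · · · ♙ · · ·
· · ♘ · · ♔ · ·
♙ ♙ ♙ ♙ · ♙ ♙ ♙
♖ · ♗ ♕ · ♗ ♘ ♖



  a b c d e f g h
  ─────────────────
8│♜ ♞ ♝ ♛ ♚ ♝ ♜ ·│8
7│♟ · · ♟ ♟ ♟ ♟ ♟│7
6│· · ♟ · · · · ♞│6
5│· ♟ · · · · · ·│5
4│· · · · ♙ · · ·│4
3│· · ♘ · · ♔ · ·│3
2│♙ ♙ ♙ ♙ · ♙ ♙ ♙│2
1│♖ · ♗ ♕ · ♗ ♘ ♖│1
  ─────────────────
  a b c d e f g h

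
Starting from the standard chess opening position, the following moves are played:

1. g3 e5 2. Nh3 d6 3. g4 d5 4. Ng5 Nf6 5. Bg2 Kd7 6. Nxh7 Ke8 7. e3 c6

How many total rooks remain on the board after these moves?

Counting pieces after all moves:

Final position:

  a b c d e f g h
  ─────────────────
8│♜ ♞ ♝ ♛ ♚ ♝ · ♜│8
7│♟ ♟ · · · ♟ ♟ ♘│7
6│· · ♟ · · ♞ · ·│6
5│· · · ♟ ♟ · · ·│5
4│· · · · · · ♙ ·│4
3│· · · · ♙ · · ·│3
2│♙ ♙ ♙ ♙ · ♙ ♗ ♙│2
1│♖ ♘ ♗ ♕ ♔ · · ♖│1
  ─────────────────
  a b c d e f g h


4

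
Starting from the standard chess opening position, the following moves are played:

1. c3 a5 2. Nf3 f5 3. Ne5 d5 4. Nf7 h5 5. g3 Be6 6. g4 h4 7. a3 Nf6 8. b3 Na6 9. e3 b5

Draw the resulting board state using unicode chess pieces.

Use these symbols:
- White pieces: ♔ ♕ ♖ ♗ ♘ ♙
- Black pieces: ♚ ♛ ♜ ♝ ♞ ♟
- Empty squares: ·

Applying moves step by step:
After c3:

♜ ♞ ♝ ♛ ♚ ♝ ♞ ♜
♟ ♟ ♟ ♟ ♟ ♟ ♟ ♟
· · · · · · · ·
· · · · · · · ·
· · · · · · · ·
· · ♙ · · · · ·
♙ ♙ · ♙ ♙ ♙ ♙ ♙
♖ ♘ ♗ ♕ ♔ ♗ ♘ ♖


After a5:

♜ ♞ ♝ ♛ ♚ ♝ ♞ ♜
· ♟ ♟ ♟ ♟ ♟ ♟ ♟
· · · · · · · ·
♟ · · · · · · ·
· · · · · · · ·
· · ♙ · · · · ·
♙ ♙ · ♙ ♙ ♙ ♙ ♙
♖ ♘ ♗ ♕ ♔ ♗ ♘ ♖


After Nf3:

♜ ♞ ♝ ♛ ♚ ♝ ♞ ♜
· ♟ ♟ ♟ ♟ ♟ ♟ ♟
· · · · · · · ·
♟ · · · · · · ·
· · · · · · · ·
· · ♙ · · ♘ · ·
♙ ♙ · ♙ ♙ ♙ ♙ ♙
♖ ♘ ♗ ♕ ♔ ♗ · ♖


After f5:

♜ ♞ ♝ ♛ ♚ ♝ ♞ ♜
· ♟ ♟ ♟ ♟ · ♟ ♟
· · · · · · · ·
♟ · · · · ♟ · ·
· · · · · · · ·
· · ♙ · · ♘ · ·
♙ ♙ · ♙ ♙ ♙ ♙ ♙
♖ ♘ ♗ ♕ ♔ ♗ · ♖


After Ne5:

♜ ♞ ♝ ♛ ♚ ♝ ♞ ♜
· ♟ ♟ ♟ ♟ · ♟ ♟
· · · · · · · ·
♟ · · · ♘ ♟ · ·
· · · · · · · ·
· · ♙ · · · · ·
♙ ♙ · ♙ ♙ ♙ ♙ ♙
♖ ♘ ♗ ♕ ♔ ♗ · ♖


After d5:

♜ ♞ ♝ ♛ ♚ ♝ ♞ ♜
· ♟ ♟ · ♟ · ♟ ♟
· · · · · · · ·
♟ · · ♟ ♘ ♟ · ·
· · · · · · · ·
· · ♙ · · · · ·
♙ ♙ · ♙ ♙ ♙ ♙ ♙
♖ ♘ ♗ ♕ ♔ ♗ · ♖


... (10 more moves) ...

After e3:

♜ · · ♛ ♚ ♝ · ♜
· ♟ ♟ · ♟ ♘ ♟ ·
♞ · · · ♝ ♞ · ·
♟ · · ♟ · ♟ · ·
· · · · · · ♙ ♟
♙ ♙ ♙ · ♙ · · ·
· · · ♙ · ♙ · ♙
♖ ♘ ♗ ♕ ♔ ♗ · ♖


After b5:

♜ · · ♛ ♚ ♝ · ♜
· · ♟ · ♟ ♘ ♟ ·
♞ · · · ♝ ♞ · ·
♟ ♟ · ♟ · ♟ · ·
· · · · · · ♙ ♟
♙ ♙ ♙ · ♙ · · ·
· · · ♙ · ♙ · ♙
♖ ♘ ♗ ♕ ♔ ♗ · ♖



  a b c d e f g h
  ─────────────────
8│♜ · · ♛ ♚ ♝ · ♜│8
7│· · ♟ · ♟ ♘ ♟ ·│7
6│♞ · · · ♝ ♞ · ·│6
5│♟ ♟ · ♟ · ♟ · ·│5
4│· · · · · · ♙ ♟│4
3│♙ ♙ ♙ · ♙ · · ·│3
2│· · · ♙ · ♙ · ♙│2
1│♖ ♘ ♗ ♕ ♔ ♗ · ♖│1
  ─────────────────
  a b c d e f g h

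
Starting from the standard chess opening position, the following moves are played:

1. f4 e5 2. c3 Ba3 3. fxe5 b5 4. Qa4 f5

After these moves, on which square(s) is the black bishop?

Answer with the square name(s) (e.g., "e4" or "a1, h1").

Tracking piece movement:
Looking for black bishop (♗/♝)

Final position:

  a b c d e f g h
  ─────────────────
8│♜ ♞ ♝ ♛ ♚ · ♞ ♜│8
7│♟ · ♟ ♟ · · ♟ ♟│7
6│· · · · · · · ·│6
5│· ♟ · · ♙ ♟ · ·│5
4│♕ · · · · · · ·│4
3│♝ · ♙ · · · · ·│3
2│♙ ♙ · ♙ ♙ · ♙ ♙│2
1│♖ ♘ ♗ · ♔ ♗ ♘ ♖│1
  ─────────────────
  a b c d e f g h


a3, c8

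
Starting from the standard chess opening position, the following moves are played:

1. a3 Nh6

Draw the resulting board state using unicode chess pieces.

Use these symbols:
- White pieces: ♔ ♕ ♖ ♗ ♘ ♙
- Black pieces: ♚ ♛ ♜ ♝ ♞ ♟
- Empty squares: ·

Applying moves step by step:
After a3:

♜ ♞ ♝ ♛ ♚ ♝ ♞ ♜
♟ ♟ ♟ ♟ ♟ ♟ ♟ ♟
· · · · · · · ·
· · · · · · · ·
· · · · · · · ·
♙ · · · · · · ·
· ♙ ♙ ♙ ♙ ♙ ♙ ♙
♖ ♘ ♗ ♕ ♔ ♗ ♘ ♖


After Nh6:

♜ ♞ ♝ ♛ ♚ ♝ · ♜
♟ ♟ ♟ ♟ ♟ ♟ ♟ ♟
· · · · · · · ♞
· · · · · · · ·
· · · · · · · ·
♙ · · · · · · ·
· ♙ ♙ ♙ ♙ ♙ ♙ ♙
♖ ♘ ♗ ♕ ♔ ♗ ♘ ♖



  a b c d e f g h
  ─────────────────
8│♜ ♞ ♝ ♛ ♚ ♝ · ♜│8
7│♟ ♟ ♟ ♟ ♟ ♟ ♟ ♟│7
6│· · · · · · · ♞│6
5│· · · · · · · ·│5
4│· · · · · · · ·│4
3│♙ · · · · · · ·│3
2│· ♙ ♙ ♙ ♙ ♙ ♙ ♙│2
1│♖ ♘ ♗ ♕ ♔ ♗ ♘ ♖│1
  ─────────────────
  a b c d e f g h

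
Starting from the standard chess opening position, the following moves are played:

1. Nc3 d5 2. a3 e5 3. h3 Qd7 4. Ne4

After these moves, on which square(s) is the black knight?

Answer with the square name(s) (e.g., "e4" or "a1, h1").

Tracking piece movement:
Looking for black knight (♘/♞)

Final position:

  a b c d e f g h
  ─────────────────
8│♜ ♞ ♝ · ♚ ♝ ♞ ♜│8
7│♟ ♟ ♟ ♛ · ♟ ♟ ♟│7
6│· · · · · · · ·│6
5│· · · ♟ ♟ · · ·│5
4│· · · · ♘ · · ·│4
3│♙ · · · · · · ♙│3
2│· ♙ ♙ ♙ ♙ ♙ ♙ ·│2
1│♖ · ♗ ♕ ♔ ♗ ♘ ♖│1
  ─────────────────
  a b c d e f g h


b8, g8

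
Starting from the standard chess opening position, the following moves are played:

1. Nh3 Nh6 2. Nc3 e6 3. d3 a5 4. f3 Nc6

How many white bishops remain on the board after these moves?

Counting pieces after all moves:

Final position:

  a b c d e f g h
  ─────────────────
8│♜ · ♝ ♛ ♚ ♝ · ♜│8
7│· ♟ ♟ ♟ · ♟ ♟ ♟│7
6│· · ♞ · ♟ · · ♞│6
5│♟ · · · · · · ·│5
4│· · · · · · · ·│4
3│· · ♘ ♙ · ♙ · ♘│3
2│♙ ♙ ♙ · ♙ · ♙ ♙│2
1│♖ · ♗ ♕ ♔ ♗ · ♖│1
  ─────────────────
  a b c d e f g h


2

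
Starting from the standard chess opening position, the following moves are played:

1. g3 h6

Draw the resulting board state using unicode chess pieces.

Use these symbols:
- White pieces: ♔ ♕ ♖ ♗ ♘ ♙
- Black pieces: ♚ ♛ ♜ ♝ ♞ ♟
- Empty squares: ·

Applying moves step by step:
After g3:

♜ ♞ ♝ ♛ ♚ ♝ ♞ ♜
♟ ♟ ♟ ♟ ♟ ♟ ♟ ♟
· · · · · · · ·
· · · · · · · ·
· · · · · · · ·
· · · · · · ♙ ·
♙ ♙ ♙ ♙ ♙ ♙ · ♙
♖ ♘ ♗ ♕ ♔ ♗ ♘ ♖


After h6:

♜ ♞ ♝ ♛ ♚ ♝ ♞ ♜
♟ ♟ ♟ ♟ ♟ ♟ ♟ ·
· · · · · · · ♟
· · · · · · · ·
· · · · · · · ·
· · · · · · ♙ ·
♙ ♙ ♙ ♙ ♙ ♙ · ♙
♖ ♘ ♗ ♕ ♔ ♗ ♘ ♖



  a b c d e f g h
  ─────────────────
8│♜ ♞ ♝ ♛ ♚ ♝ ♞ ♜│8
7│♟ ♟ ♟ ♟ ♟ ♟ ♟ ·│7
6│· · · · · · · ♟│6
5│· · · · · · · ·│5
4│· · · · · · · ·│4
3│· · · · · · ♙ ·│3
2│♙ ♙ ♙ ♙ ♙ ♙ · ♙│2
1│♖ ♘ ♗ ♕ ♔ ♗ ♘ ♖│1
  ─────────────────
  a b c d e f g h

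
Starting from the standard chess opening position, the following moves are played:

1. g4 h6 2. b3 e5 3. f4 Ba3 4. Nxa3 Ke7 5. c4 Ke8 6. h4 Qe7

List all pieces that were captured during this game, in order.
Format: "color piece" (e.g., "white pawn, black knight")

Tracking captures:
  Nxa3: captured black bishop

black bishop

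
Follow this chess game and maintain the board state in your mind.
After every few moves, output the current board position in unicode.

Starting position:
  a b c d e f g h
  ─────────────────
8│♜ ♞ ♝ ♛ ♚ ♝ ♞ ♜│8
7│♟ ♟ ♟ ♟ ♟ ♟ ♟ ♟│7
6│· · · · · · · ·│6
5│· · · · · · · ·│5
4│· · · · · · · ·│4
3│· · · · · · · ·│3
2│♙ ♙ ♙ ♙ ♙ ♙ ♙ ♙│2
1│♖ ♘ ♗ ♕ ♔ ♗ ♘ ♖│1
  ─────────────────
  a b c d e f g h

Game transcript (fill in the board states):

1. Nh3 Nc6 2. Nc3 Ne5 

  a b c d e f g h
  ─────────────────
8│♜ · ♝ ♛ ♚ ♝ ♞ ♜│8
7│♟ ♟ ♟ ♟ ♟ ♟ ♟ ♟│7
6│· · · · · · · ·│6
5│· · · · ♞ · · ·│5
4│· · · · · · · ·│4
3│· · ♘ · · · · ♘│3
2│♙ ♙ ♙ ♙ ♙ ♙ ♙ ♙│2
1│♖ · ♗ ♕ ♔ ♗ · ♖│1
  ─────────────────
  a b c d e f g h

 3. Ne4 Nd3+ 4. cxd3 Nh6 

  a b c d e f g h
  ─────────────────
8│♜ · ♝ ♛ ♚ ♝ · ♜│8
7│♟ ♟ ♟ ♟ ♟ ♟ ♟ ♟│7
6│· · · · · · · ♞│6
5│· · · · · · · ·│5
4│· · · · ♘ · · ·│4
3│· · · ♙ · · · ♘│3
2│♙ ♙ · ♙ ♙ ♙ ♙ ♙│2
1│♖ · ♗ ♕ ♔ ♗ · ♖│1
  ─────────────────
  a b c d e f g h

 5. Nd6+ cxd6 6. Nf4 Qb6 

  a b c d e f g h
  ─────────────────
8│♜ · ♝ · ♚ ♝ · ♜│8
7│♟ ♟ · ♟ ♟ ♟ ♟ ♟│7
6│· ♛ · ♟ · · · ♞│6
5│· · · · · · · ·│5
4│· · · · · ♘ · ·│4
3│· · · ♙ · · · ·│3
2│♙ ♙ · ♙ ♙ ♙ ♙ ♙│2
1│♖ · ♗ ♕ ♔ ♗ · ♖│1
  ─────────────────
  a b c d e f g h

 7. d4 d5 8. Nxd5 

  a b c d e f g h
  ─────────────────
8│♜ · ♝ · ♚ ♝ · ♜│8
7│♟ ♟ · ♟ ♟ ♟ ♟ ♟│7
6│· ♛ · · · · · ♞│6
5│· · · ♘ · · · ·│5
4│· · · ♙ · · · ·│4
3│· · · · · · · ·│3
2│♙ ♙ · ♙ ♙ ♙ ♙ ♙│2
1│♖ · ♗ ♕ ♔ ♗ · ♖│1
  ─────────────────
  a b c d e f g h


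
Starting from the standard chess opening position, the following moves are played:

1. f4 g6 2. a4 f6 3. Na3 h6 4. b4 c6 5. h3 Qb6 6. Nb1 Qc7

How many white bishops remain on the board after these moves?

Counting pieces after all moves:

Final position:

  a b c d e f g h
  ─────────────────
8│♜ ♞ ♝ · ♚ ♝ ♞ ♜│8
7│♟ ♟ ♛ ♟ ♟ · · ·│7
6│· · ♟ · · ♟ ♟ ♟│6
5│· · · · · · · ·│5
4│♙ ♙ · · · ♙ · ·│4
3│· · · · · · · ♙│3
2│· · ♙ ♙ ♙ · ♙ ·│2
1│♖ ♘ ♗ ♕ ♔ ♗ ♘ ♖│1
  ─────────────────
  a b c d e f g h


2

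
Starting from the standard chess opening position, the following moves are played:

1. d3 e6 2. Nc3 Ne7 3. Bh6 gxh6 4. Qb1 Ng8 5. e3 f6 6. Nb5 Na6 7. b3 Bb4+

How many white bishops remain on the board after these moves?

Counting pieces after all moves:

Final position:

  a b c d e f g h
  ─────────────────
8│♜ · ♝ ♛ ♚ · ♞ ♜│8
7│♟ ♟ ♟ ♟ · · · ♟│7
6│♞ · · · ♟ ♟ · ♟│6
5│· ♘ · · · · · ·│5
4│· ♝ · · · · · ·│4
3│· ♙ · ♙ ♙ · · ·│3
2│♙ · ♙ · · ♙ ♙ ♙│2
1│♖ ♕ · · ♔ ♗ ♘ ♖│1
  ─────────────────
  a b c d e f g h


1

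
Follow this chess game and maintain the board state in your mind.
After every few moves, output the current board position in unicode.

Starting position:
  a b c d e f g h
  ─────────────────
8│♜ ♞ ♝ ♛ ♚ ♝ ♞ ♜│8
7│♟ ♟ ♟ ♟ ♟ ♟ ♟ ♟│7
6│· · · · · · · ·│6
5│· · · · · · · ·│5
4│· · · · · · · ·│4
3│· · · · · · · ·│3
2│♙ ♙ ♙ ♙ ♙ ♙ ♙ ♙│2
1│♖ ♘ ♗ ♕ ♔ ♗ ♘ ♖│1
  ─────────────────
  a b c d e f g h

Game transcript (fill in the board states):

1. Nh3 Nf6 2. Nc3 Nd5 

  a b c d e f g h
  ─────────────────
8│♜ ♞ ♝ ♛ ♚ ♝ · ♜│8
7│♟ ♟ ♟ ♟ ♟ ♟ ♟ ♟│7
6│· · · · · · · ·│6
5│· · · ♞ · · · ·│5
4│· · · · · · · ·│4
3│· · ♘ · · · · ♘│3
2│♙ ♙ ♙ ♙ ♙ ♙ ♙ ♙│2
1│♖ · ♗ ♕ ♔ ♗ · ♖│1
  ─────────────────
  a b c d e f g h

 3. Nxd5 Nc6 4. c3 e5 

  a b c d e f g h
  ─────────────────
8│♜ · ♝ ♛ ♚ ♝ · ♜│8
7│♟ ♟ ♟ ♟ · ♟ ♟ ♟│7
6│· · ♞ · · · · ·│6
5│· · · ♘ ♟ · · ·│5
4│· · · · · · · ·│4
3│· · ♙ · · · · ♘│3
2│♙ ♙ · ♙ ♙ ♙ ♙ ♙│2
1│♖ · ♗ ♕ ♔ ♗ · ♖│1
  ─────────────────
  a b c d e f g h

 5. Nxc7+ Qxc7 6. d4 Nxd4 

  a b c d e f g h
  ─────────────────
8│♜ · ♝ · ♚ ♝ · ♜│8
7│♟ ♟ ♛ ♟ · ♟ ♟ ♟│7
6│· · · · · · · ·│6
5│· · · · ♟ · · ·│5
4│· · · ♞ · · · ·│4
3│· · ♙ · · · · ♘│3
2│♙ ♙ · · ♙ ♙ ♙ ♙│2
1│♖ · ♗ ♕ ♔ ♗ · ♖│1
  ─────────────────
  a b c d e f g h

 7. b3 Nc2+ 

  a b c d e f g h
  ─────────────────
8│♜ · ♝ · ♚ ♝ · ♜│8
7│♟ ♟ ♛ ♟ · ♟ ♟ ♟│7
6│· · · · · · · ·│6
5│· · · · ♟ · · ·│5
4│· · · · · · · ·│4
3│· ♙ ♙ · · · · ♘│3
2│♙ · ♞ · ♙ ♙ ♙ ♙│2
1│♖ · ♗ ♕ ♔ ♗ · ♖│1
  ─────────────────
  a b c d e f g h


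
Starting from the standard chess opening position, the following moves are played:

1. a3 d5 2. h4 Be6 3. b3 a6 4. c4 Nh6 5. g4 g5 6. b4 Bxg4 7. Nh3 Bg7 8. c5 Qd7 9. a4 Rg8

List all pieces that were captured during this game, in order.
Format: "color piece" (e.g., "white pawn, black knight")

Tracking captures:
  Bxg4: captured white pawn

white pawn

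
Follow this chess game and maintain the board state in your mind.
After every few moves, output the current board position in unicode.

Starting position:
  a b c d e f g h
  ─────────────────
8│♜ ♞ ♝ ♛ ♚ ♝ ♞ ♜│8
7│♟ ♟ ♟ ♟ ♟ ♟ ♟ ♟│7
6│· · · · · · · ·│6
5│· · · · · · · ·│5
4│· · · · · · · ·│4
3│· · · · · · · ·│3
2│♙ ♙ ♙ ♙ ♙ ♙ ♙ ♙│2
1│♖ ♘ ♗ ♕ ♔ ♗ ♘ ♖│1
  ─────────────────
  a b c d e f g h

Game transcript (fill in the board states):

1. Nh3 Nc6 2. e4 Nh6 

  a b c d e f g h
  ─────────────────
8│♜ · ♝ ♛ ♚ ♝ · ♜│8
7│♟ ♟ ♟ ♟ ♟ ♟ ♟ ♟│7
6│· · ♞ · · · · ♞│6
5│· · · · · · · ·│5
4│· · · · ♙ · · ·│4
3│· · · · · · · ♘│3
2│♙ ♙ ♙ ♙ · ♙ ♙ ♙│2
1│♖ ♘ ♗ ♕ ♔ ♗ · ♖│1
  ─────────────────
  a b c d e f g h

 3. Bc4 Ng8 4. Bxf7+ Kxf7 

  a b c d e f g h
  ─────────────────
8│♜ · ♝ ♛ · ♝ ♞ ♜│8
7│♟ ♟ ♟ ♟ ♟ ♚ ♟ ♟│7
6│· · ♞ · · · · ·│6
5│· · · · · · · ·│5
4│· · · · ♙ · · ·│4
3│· · · · · · · ♘│3
2│♙ ♙ ♙ ♙ · ♙ ♙ ♙│2
1│♖ ♘ ♗ ♕ ♔ · · ♖│1
  ─────────────────
  a b c d e f g h

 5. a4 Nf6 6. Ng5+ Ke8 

  a b c d e f g h
  ─────────────────
8│♜ · ♝ ♛ ♚ ♝ · ♜│8
7│♟ ♟ ♟ ♟ ♟ · ♟ ♟│7
6│· · ♞ · · ♞ · ·│6
5│· · · · · · ♘ ·│5
4│♙ · · · ♙ · · ·│4
3│· · · · · · · ·│3
2│· ♙ ♙ ♙ · ♙ ♙ ♙│2
1│♖ ♘ ♗ ♕ ♔ · · ♖│1
  ─────────────────
  a b c d e f g h

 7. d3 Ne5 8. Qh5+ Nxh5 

  a b c d e f g h
  ─────────────────
8│♜ · ♝ ♛ ♚ ♝ · ♜│8
7│♟ ♟ ♟ ♟ ♟ · ♟ ♟│7
6│· · · · · · · ·│6
5│· · · · ♞ · ♘ ♞│5
4│♙ · · · ♙ · · ·│4
3│· · · ♙ · · · ·│3
2│· ♙ ♙ · · ♙ ♙ ♙│2
1│♖ ♘ ♗ · ♔ · · ♖│1
  ─────────────────
  a b c d e f g h

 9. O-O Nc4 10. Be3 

  a b c d e f g h
  ─────────────────
8│♜ · ♝ ♛ ♚ ♝ · ♜│8
7│♟ ♟ ♟ ♟ ♟ · ♟ ♟│7
6│· · · · · · · ·│6
5│· · · · · · ♘ ♞│5
4│♙ · ♞ · ♙ · · ·│4
3│· · · ♙ ♗ · · ·│3
2│· ♙ ♙ · · ♙ ♙ ♙│2
1│♖ ♘ · · · ♖ ♔ ·│1
  ─────────────────
  a b c d e f g h


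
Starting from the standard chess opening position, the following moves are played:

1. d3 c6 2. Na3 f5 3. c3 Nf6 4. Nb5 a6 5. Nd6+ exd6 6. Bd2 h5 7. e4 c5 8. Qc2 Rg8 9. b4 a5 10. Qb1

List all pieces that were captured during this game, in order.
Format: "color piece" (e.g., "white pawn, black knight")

Tracking captures:
  exd6: captured white knight

white knight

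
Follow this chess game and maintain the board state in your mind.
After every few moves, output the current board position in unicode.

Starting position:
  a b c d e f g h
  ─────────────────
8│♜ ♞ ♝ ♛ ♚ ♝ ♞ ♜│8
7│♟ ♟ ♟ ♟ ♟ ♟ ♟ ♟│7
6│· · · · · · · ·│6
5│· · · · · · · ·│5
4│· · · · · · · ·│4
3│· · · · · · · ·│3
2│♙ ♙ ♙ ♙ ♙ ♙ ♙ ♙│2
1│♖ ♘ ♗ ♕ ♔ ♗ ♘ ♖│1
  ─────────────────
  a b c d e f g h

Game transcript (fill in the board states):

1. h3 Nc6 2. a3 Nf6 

  a b c d e f g h
  ─────────────────
8│♜ · ♝ ♛ ♚ ♝ · ♜│8
7│♟ ♟ ♟ ♟ ♟ ♟ ♟ ♟│7
6│· · ♞ · · ♞ · ·│6
5│· · · · · · · ·│5
4│· · · · · · · ·│4
3│♙ · · · · · · ♙│3
2│· ♙ ♙ ♙ ♙ ♙ ♙ ·│2
1│♖ ♘ ♗ ♕ ♔ ♗ ♘ ♖│1
  ─────────────────
  a b c d e f g h

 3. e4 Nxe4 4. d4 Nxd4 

  a b c d e f g h
  ─────────────────
8│♜ · ♝ ♛ ♚ ♝ · ♜│8
7│♟ ♟ ♟ ♟ ♟ ♟ ♟ ♟│7
6│· · · · · · · ·│6
5│· · · · · · · ·│5
4│· · · ♞ ♞ · · ·│4
3│♙ · · · · · · ♙│3
2│· ♙ ♙ · · ♙ ♙ ·│2
1│♖ ♘ ♗ ♕ ♔ ♗ ♘ ♖│1
  ─────────────────
  a b c d e f g h

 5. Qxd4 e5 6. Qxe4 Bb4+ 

  a b c d e f g h
  ─────────────────
8│♜ · ♝ ♛ ♚ · · ♜│8
7│♟ ♟ ♟ ♟ · ♟ ♟ ♟│7
6│· · · · · · · ·│6
5│· · · · ♟ · · ·│5
4│· ♝ · · ♕ · · ·│4
3│♙ · · · · · · ♙│3
2│· ♙ ♙ · · ♙ ♙ ·│2
1│♖ ♘ ♗ · ♔ ♗ ♘ ♖│1
  ─────────────────
  a b c d e f g h

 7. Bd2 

  a b c d e f g h
  ─────────────────
8│♜ · ♝ ♛ ♚ · · ♜│8
7│♟ ♟ ♟ ♟ · ♟ ♟ ♟│7
6│· · · · · · · ·│6
5│· · · · ♟ · · ·│5
4│· ♝ · · ♕ · · ·│4
3│♙ · · · · · · ♙│3
2│· ♙ ♙ ♗ · ♙ ♙ ·│2
1│♖ ♘ · · ♔ ♗ ♘ ♖│1
  ─────────────────
  a b c d e f g h


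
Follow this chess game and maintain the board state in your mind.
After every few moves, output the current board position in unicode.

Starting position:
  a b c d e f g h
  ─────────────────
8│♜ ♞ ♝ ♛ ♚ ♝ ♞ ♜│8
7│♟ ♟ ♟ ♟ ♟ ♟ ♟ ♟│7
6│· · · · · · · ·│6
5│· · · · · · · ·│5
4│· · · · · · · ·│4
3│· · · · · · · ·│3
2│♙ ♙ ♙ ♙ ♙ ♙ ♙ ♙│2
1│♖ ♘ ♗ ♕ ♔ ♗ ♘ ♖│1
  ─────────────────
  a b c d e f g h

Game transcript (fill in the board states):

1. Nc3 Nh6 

  a b c d e f g h
  ─────────────────
8│♜ ♞ ♝ ♛ ♚ ♝ · ♜│8
7│♟ ♟ ♟ ♟ ♟ ♟ ♟ ♟│7
6│· · · · · · · ♞│6
5│· · · · · · · ·│5
4│· · · · · · · ·│4
3│· · ♘ · · · · ·│3
2│♙ ♙ ♙ ♙ ♙ ♙ ♙ ♙│2
1│♖ · ♗ ♕ ♔ ♗ ♘ ♖│1
  ─────────────────
  a b c d e f g h

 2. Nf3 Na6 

  a b c d e f g h
  ─────────────────
8│♜ · ♝ ♛ ♚ ♝ · ♜│8
7│♟ ♟ ♟ ♟ ♟ ♟ ♟ ♟│7
6│♞ · · · · · · ♞│6
5│· · · · · · · ·│5
4│· · · · · · · ·│4
3│· · ♘ · · ♘ · ·│3
2│♙ ♙ ♙ ♙ ♙ ♙ ♙ ♙│2
1│♖ · ♗ ♕ ♔ ♗ · ♖│1
  ─────────────────
  a b c d e f g h

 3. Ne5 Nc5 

  a b c d e f g h
  ─────────────────
8│♜ · ♝ ♛ ♚ ♝ · ♜│8
7│♟ ♟ ♟ ♟ ♟ ♟ ♟ ♟│7
6│· · · · · · · ♞│6
5│· · ♞ · ♘ · · ·│5
4│· · · · · · · ·│4
3│· · ♘ · · · · ·│3
2│♙ ♙ ♙ ♙ ♙ ♙ ♙ ♙│2
1│♖ · ♗ ♕ ♔ ♗ · ♖│1
  ─────────────────
  a b c d e f g h

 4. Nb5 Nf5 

  a b c d e f g h
  ─────────────────
8│♜ · ♝ ♛ ♚ ♝ · ♜│8
7│♟ ♟ ♟ ♟ ♟ ♟ ♟ ♟│7
6│· · · · · · · ·│6
5│· ♘ ♞ · ♘ ♞ · ·│5
4│· · · · · · · ·│4
3│· · · · · · · ·│3
2│♙ ♙ ♙ ♙ ♙ ♙ ♙ ♙│2
1│♖ · ♗ ♕ ♔ ♗ · ♖│1
  ─────────────────
  a b c d e f g h



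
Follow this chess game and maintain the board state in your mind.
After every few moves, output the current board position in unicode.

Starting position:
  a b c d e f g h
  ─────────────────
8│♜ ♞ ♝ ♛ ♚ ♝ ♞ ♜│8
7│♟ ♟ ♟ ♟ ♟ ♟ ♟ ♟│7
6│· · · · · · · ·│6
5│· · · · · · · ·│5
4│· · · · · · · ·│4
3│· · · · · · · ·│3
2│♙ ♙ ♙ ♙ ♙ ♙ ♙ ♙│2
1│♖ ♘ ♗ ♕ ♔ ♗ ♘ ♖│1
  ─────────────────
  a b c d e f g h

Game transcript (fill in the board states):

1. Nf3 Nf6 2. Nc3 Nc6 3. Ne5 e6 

  a b c d e f g h
  ─────────────────
8│♜ · ♝ ♛ ♚ ♝ · ♜│8
7│♟ ♟ ♟ ♟ · ♟ ♟ ♟│7
6│· · ♞ · ♟ ♞ · ·│6
5│· · · · ♘ · · ·│5
4│· · · · · · · ·│4
3│· · ♘ · · · · ·│3
2│♙ ♙ ♙ ♙ ♙ ♙ ♙ ♙│2
1│♖ · ♗ ♕ ♔ ♗ · ♖│1
  ─────────────────
  a b c d e f g h

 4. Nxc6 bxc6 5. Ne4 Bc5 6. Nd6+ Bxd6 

  a b c d e f g h
  ─────────────────
8│♜ · ♝ ♛ ♚ · · ♜│8
7│♟ · ♟ ♟ · ♟ ♟ ♟│7
6│· · ♟ ♝ ♟ ♞ · ·│6
5│· · · · · · · ·│5
4│· · · · · · · ·│4
3│· · · · · · · ·│3
2│♙ ♙ ♙ ♙ ♙ ♙ ♙ ♙│2
1│♖ · ♗ ♕ ♔ ♗ · ♖│1
  ─────────────────
  a b c d e f g h

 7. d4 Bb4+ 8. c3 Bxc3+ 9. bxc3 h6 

  a b c d e f g h
  ─────────────────
8│♜ · ♝ ♛ ♚ · · ♜│8
7│♟ · ♟ ♟ · ♟ ♟ ·│7
6│· · ♟ · ♟ ♞ · ♟│6
5│· · · · · · · ·│5
4│· · · ♙ · · · ·│4
3│· · ♙ · · · · ·│3
2│♙ · · · ♙ ♙ ♙ ♙│2
1│♖ · ♗ ♕ ♔ ♗ · ♖│1
  ─────────────────
  a b c d e f g h

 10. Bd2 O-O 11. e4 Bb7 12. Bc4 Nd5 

  a b c d e f g h
  ─────────────────
8│♜ · · ♛ · ♜ ♚ ·│8
7│♟ ♝ ♟ ♟ · ♟ ♟ ·│7
6│· · ♟ · ♟ · · ♟│6
5│· · · ♞ · · · ·│5
4│· · ♗ ♙ ♙ · · ·│4
3│· · ♙ · · · · ·│3
2│♙ · · ♗ · ♙ ♙ ♙│2
1│♖ · · ♕ ♔ · · ♖│1
  ─────────────────
  a b c d e f g h

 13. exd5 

  a b c d e f g h
  ─────────────────
8│♜ · · ♛ · ♜ ♚ ·│8
7│♟ ♝ ♟ ♟ · ♟ ♟ ·│7
6│· · ♟ · ♟ · · ♟│6
5│· · · ♙ · · · ·│5
4│· · ♗ ♙ · · · ·│4
3│· · ♙ · · · · ·│3
2│♙ · · ♗ · ♙ ♙ ♙│2
1│♖ · · ♕ ♔ · · ♖│1
  ─────────────────
  a b c d e f g h


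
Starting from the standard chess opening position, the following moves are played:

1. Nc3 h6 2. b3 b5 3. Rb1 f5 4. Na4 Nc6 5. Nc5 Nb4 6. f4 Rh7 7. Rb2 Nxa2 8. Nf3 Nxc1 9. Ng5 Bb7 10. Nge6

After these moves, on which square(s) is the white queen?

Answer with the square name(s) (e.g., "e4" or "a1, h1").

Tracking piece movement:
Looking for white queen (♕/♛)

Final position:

  a b c d e f g h
  ─────────────────
8│♜ · · ♛ ♚ ♝ ♞ ·│8
7│♟ ♝ ♟ ♟ ♟ · ♟ ♜│7
6│· · · · ♘ · · ♟│6
5│· ♟ ♘ · · ♟ · ·│5
4│· · · · · ♙ · ·│4
3│· ♙ · · · · · ·│3
2│· ♖ ♙ ♙ ♙ · ♙ ♙│2
1│· · ♞ ♕ ♔ ♗ · ♖│1
  ─────────────────
  a b c d e f g h


d1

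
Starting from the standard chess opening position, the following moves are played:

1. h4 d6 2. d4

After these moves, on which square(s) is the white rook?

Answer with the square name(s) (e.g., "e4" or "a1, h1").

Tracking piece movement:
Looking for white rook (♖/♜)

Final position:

  a b c d e f g h
  ─────────────────
8│♜ ♞ ♝ ♛ ♚ ♝ ♞ ♜│8
7│♟ ♟ ♟ · ♟ ♟ ♟ ♟│7
6│· · · ♟ · · · ·│6
5│· · · · · · · ·│5
4│· · · ♙ · · · ♙│4
3│· · · · · · · ·│3
2│♙ ♙ ♙ · ♙ ♙ ♙ ·│2
1│♖ ♘ ♗ ♕ ♔ ♗ ♘ ♖│1
  ─────────────────
  a b c d e f g h


a1, h1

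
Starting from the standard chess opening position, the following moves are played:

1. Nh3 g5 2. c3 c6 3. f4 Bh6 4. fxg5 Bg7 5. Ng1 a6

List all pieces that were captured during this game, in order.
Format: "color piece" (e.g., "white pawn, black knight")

Tracking captures:
  fxg5: captured black pawn

black pawn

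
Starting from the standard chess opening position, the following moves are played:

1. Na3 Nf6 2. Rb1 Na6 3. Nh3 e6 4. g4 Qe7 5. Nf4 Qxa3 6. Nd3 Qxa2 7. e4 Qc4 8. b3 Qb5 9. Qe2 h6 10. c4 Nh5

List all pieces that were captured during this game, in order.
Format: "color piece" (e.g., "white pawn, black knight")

Tracking captures:
  Qxa3: captured white knight
  Qxa2: captured white pawn

white knight, white pawn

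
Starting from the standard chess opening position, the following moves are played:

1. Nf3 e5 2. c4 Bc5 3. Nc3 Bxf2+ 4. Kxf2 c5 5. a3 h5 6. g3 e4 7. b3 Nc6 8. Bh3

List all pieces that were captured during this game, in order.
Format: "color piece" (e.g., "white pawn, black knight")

Tracking captures:
  Bxf2+: captured white pawn
  Kxf2: captured black bishop

white pawn, black bishop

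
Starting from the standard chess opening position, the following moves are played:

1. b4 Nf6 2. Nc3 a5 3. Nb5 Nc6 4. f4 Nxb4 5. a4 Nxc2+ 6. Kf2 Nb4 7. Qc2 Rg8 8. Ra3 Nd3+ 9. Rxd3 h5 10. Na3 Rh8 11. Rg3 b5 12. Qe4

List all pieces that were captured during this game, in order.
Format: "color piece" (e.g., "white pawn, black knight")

Tracking captures:
  Nxb4: captured white pawn
  Nxc2+: captured white pawn
  Rxd3: captured black knight

white pawn, white pawn, black knight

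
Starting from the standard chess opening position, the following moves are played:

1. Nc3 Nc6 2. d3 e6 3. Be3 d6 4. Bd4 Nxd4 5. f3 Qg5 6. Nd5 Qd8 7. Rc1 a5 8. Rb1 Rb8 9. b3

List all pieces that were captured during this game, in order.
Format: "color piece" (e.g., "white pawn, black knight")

Tracking captures:
  Nxd4: captured white bishop

white bishop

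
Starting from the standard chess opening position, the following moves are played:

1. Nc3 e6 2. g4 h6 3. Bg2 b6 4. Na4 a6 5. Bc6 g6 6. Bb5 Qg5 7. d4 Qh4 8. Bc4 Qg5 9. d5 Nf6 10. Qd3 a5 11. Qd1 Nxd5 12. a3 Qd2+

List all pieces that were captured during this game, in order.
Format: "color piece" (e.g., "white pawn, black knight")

Tracking captures:
  Nxd5: captured white pawn

white pawn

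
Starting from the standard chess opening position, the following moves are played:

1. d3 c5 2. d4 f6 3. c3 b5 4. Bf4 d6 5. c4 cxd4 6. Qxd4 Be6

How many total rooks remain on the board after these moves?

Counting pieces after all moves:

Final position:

  a b c d e f g h
  ─────────────────
8│♜ ♞ · ♛ ♚ ♝ ♞ ♜│8
7│♟ · · · ♟ · ♟ ♟│7
6│· · · ♟ ♝ ♟ · ·│6
5│· ♟ · · · · · ·│5
4│· · ♙ ♕ · ♗ · ·│4
3│· · · · · · · ·│3
2│♙ ♙ · · ♙ ♙ ♙ ♙│2
1│♖ ♘ · · ♔ ♗ ♘ ♖│1
  ─────────────────
  a b c d e f g h


4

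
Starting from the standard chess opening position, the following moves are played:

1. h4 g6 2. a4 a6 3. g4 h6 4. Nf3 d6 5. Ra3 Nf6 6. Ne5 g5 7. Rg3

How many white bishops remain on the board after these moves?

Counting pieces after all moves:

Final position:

  a b c d e f g h
  ─────────────────
8│♜ ♞ ♝ ♛ ♚ ♝ · ♜│8
7│· ♟ ♟ · ♟ ♟ · ·│7
6│♟ · · ♟ · ♞ · ♟│6
5│· · · · ♘ · ♟ ·│5
4│♙ · · · · · ♙ ♙│4
3│· · · · · · ♖ ·│3
2│· ♙ ♙ ♙ ♙ ♙ · ·│2
1│· ♘ ♗ ♕ ♔ ♗ · ♖│1
  ─────────────────
  a b c d e f g h


2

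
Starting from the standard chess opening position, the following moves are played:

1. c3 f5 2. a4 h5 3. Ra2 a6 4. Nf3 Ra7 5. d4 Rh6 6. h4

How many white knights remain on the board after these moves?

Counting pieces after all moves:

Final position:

  a b c d e f g h
  ─────────────────
8│· ♞ ♝ ♛ ♚ ♝ ♞ ·│8
7│♜ ♟ ♟ ♟ ♟ · ♟ ·│7
6│♟ · · · · · · ♜│6
5│· · · · · ♟ · ♟│5
4│♙ · · ♙ · · · ♙│4
3│· · ♙ · · ♘ · ·│3
2│♖ ♙ · · ♙ ♙ ♙ ·│2
1│· ♘ ♗ ♕ ♔ ♗ · ♖│1
  ─────────────────
  a b c d e f g h


2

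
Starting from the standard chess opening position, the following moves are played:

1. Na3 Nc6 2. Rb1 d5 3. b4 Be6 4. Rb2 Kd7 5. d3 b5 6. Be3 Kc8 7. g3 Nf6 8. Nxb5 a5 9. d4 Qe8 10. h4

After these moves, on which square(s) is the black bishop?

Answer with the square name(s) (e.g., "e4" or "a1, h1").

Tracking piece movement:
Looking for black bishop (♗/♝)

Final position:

  a b c d e f g h
  ─────────────────
8│♜ · ♚ · ♛ ♝ · ♜│8
7│· · ♟ · ♟ ♟ ♟ ♟│7
6│· · ♞ · ♝ ♞ · ·│6
5│♟ ♘ · ♟ · · · ·│5
4│· ♙ · ♙ · · · ♙│4
3│· · · · ♗ · ♙ ·│3
2│♙ ♖ ♙ · ♙ ♙ · ·│2
1│· · · ♕ ♔ ♗ ♘ ♖│1
  ─────────────────
  a b c d e f g h


e6, f8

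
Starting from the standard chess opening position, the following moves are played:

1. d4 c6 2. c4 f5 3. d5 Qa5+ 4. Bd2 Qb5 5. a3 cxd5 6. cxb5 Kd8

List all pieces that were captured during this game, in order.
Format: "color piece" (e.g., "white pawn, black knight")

Tracking captures:
  cxd5: captured white pawn
  cxb5: captured black queen

white pawn, black queen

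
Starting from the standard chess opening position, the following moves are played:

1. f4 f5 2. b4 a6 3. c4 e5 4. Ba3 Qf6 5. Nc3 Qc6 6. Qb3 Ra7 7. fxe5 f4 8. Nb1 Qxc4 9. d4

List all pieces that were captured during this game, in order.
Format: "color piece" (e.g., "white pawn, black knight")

Tracking captures:
  fxe5: captured black pawn
  Qxc4: captured white pawn

black pawn, white pawn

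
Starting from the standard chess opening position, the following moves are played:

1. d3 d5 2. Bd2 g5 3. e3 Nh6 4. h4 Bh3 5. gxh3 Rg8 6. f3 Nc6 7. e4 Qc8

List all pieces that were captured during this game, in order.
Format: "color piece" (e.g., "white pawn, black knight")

Tracking captures:
  gxh3: captured black bishop

black bishop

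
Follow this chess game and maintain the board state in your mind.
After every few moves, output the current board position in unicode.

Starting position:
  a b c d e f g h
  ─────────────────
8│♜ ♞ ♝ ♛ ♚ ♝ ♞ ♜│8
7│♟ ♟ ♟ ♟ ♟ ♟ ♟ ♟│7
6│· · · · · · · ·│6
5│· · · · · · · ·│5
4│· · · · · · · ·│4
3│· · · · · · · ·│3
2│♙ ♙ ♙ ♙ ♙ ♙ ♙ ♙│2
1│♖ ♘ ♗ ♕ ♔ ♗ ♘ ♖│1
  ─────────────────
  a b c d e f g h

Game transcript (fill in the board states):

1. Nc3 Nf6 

  a b c d e f g h
  ─────────────────
8│♜ ♞ ♝ ♛ ♚ ♝ · ♜│8
7│♟ ♟ ♟ ♟ ♟ ♟ ♟ ♟│7
6│· · · · · ♞ · ·│6
5│· · · · · · · ·│5
4│· · · · · · · ·│4
3│· · ♘ · · · · ·│3
2│♙ ♙ ♙ ♙ ♙ ♙ ♙ ♙│2
1│♖ · ♗ ♕ ♔ ♗ ♘ ♖│1
  ─────────────────
  a b c d e f g h

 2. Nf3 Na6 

  a b c d e f g h
  ─────────────────
8│♜ · ♝ ♛ ♚ ♝ · ♜│8
7│♟ ♟ ♟ ♟ ♟ ♟ ♟ ♟│7
6│♞ · · · · ♞ · ·│6
5│· · · · · · · ·│5
4│· · · · · · · ·│4
3│· · ♘ · · ♘ · ·│3
2│♙ ♙ ♙ ♙ ♙ ♙ ♙ ♙│2
1│♖ · ♗ ♕ ♔ ♗ · ♖│1
  ─────────────────
  a b c d e f g h

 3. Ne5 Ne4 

  a b c d e f g h
  ─────────────────
8│♜ · ♝ ♛ ♚ ♝ · ♜│8
7│♟ ♟ ♟ ♟ ♟ ♟ ♟ ♟│7
6│♞ · · · · · · ·│6
5│· · · · ♘ · · ·│5
4│· · · · ♞ · · ·│4
3│· · ♘ · · · · ·│3
2│♙ ♙ ♙ ♙ ♙ ♙ ♙ ♙│2
1│♖ · ♗ ♕ ♔ ♗ · ♖│1
  ─────────────────
  a b c d e f g h

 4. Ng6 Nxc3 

  a b c d e f g h
  ─────────────────
8│♜ · ♝ ♛ ♚ ♝ · ♜│8
7│♟ ♟ ♟ ♟ ♟ ♟ ♟ ♟│7
6│♞ · · · · · ♘ ·│6
5│· · · · · · · ·│5
4│· · · · · · · ·│4
3│· · ♞ · · · · ·│3
2│♙ ♙ ♙ ♙ ♙ ♙ ♙ ♙│2
1│♖ · ♗ ♕ ♔ ♗ · ♖│1
  ─────────────────
  a b c d e f g h

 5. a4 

  a b c d e f g h
  ─────────────────
8│♜ · ♝ ♛ ♚ ♝ · ♜│8
7│♟ ♟ ♟ ♟ ♟ ♟ ♟ ♟│7
6│♞ · · · · · ♘ ·│6
5│· · · · · · · ·│5
4│♙ · · · · · · ·│4
3│· · ♞ · · · · ·│3
2│· ♙ ♙ ♙ ♙ ♙ ♙ ♙│2
1│♖ · ♗ ♕ ♔ ♗ · ♖│1
  ─────────────────
  a b c d e f g h


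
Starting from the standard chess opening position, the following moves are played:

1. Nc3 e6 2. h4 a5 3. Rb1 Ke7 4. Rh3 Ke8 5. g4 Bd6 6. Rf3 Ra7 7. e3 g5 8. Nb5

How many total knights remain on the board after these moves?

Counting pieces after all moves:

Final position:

  a b c d e f g h
  ─────────────────
8│· ♞ ♝ ♛ ♚ · ♞ ♜│8
7│♜ ♟ ♟ ♟ · ♟ · ♟│7
6│· · · ♝ ♟ · · ·│6
5│♟ ♘ · · · · ♟ ·│5
4│· · · · · · ♙ ♙│4
3│· · · · ♙ ♖ · ·│3
2│♙ ♙ ♙ ♙ · ♙ · ·│2
1│· ♖ ♗ ♕ ♔ ♗ ♘ ·│1
  ─────────────────
  a b c d e f g h


4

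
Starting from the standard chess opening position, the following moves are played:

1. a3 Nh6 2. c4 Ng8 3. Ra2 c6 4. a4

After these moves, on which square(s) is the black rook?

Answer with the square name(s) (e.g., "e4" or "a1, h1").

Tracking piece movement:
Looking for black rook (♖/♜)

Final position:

  a b c d e f g h
  ─────────────────
8│♜ ♞ ♝ ♛ ♚ ♝ ♞ ♜│8
7│♟ ♟ · ♟ ♟ ♟ ♟ ♟│7
6│· · ♟ · · · · ·│6
5│· · · · · · · ·│5
4│♙ · ♙ · · · · ·│4
3│· · · · · · · ·│3
2│♖ ♙ · ♙ ♙ ♙ ♙ ♙│2
1│· ♘ ♗ ♕ ♔ ♗ ♘ ♖│1
  ─────────────────
  a b c d e f g h


a8, h8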